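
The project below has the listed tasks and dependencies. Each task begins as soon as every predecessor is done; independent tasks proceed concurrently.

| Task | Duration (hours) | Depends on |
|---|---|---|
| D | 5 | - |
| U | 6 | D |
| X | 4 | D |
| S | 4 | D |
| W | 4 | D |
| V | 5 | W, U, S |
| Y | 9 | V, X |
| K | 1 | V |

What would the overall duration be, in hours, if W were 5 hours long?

As given, the longest chain is D→U→V→Y = 5+6+5+9 = 25, so the finish is 25 hours.
W has 2 hours of float (longest path through it is 23).
That remains the longest chain; total 25 hours.

25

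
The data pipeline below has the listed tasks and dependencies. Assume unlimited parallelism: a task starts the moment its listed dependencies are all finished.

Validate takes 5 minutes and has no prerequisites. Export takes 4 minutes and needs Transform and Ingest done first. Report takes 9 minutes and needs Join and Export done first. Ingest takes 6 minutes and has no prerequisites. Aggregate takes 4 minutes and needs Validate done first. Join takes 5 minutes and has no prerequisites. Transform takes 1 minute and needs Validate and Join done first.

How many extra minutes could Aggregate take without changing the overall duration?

Ingest→Export→Report = 6+4+9 = 19 sets the makespan at 19 minutes.
Aggregate finishes as early as 9 and must finish by 19.
Float = 19 − 9 = 10.

10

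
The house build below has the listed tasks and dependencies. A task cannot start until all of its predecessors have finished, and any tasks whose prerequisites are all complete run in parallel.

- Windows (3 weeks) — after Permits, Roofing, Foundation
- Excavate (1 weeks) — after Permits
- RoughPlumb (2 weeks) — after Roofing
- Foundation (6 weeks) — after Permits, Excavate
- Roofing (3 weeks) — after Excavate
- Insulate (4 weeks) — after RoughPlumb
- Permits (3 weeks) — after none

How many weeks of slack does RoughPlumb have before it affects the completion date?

0

Permits→Excavate→Foundation→Windows = 3+1+6+3 = 13 sets the makespan at 13 weeks.
RoughPlumb finishes as early as 9 and must finish by 9.
So RoughPlumb can slip 9 − 9 = 0 weeks.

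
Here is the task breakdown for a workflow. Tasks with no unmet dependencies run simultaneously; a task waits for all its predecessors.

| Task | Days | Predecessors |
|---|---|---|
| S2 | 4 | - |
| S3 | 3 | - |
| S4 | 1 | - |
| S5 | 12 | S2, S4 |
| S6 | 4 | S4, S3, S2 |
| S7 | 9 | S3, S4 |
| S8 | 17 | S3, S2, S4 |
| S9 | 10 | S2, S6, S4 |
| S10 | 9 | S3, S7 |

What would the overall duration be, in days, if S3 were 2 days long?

21

The binding path is S3→S7→S10 = 3+9+9 = 21; finish at 21 days.
S3 lies on that path, so at 2 days the path becomes 20 days.
The binding chain switches to S2→S8 = 4+17 = 21; finish 21 days.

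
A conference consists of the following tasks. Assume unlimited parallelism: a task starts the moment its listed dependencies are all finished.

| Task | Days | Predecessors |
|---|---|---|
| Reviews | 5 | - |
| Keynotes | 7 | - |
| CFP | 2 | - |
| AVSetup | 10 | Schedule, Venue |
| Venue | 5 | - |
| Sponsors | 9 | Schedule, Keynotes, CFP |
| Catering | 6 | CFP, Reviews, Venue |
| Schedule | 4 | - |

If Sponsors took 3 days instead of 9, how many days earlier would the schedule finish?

1

As given, the longest chain is Keynotes→Sponsors = 7+9 = 16, so the finish is 16 days.
Sponsors is on the critical path; changing it to 3 makes that path 10 days.
The binding chain switches to Venue→AVSetup = 5+10 = 15; finish 15 days.
Change in finish: 15 − 16 = -1 days.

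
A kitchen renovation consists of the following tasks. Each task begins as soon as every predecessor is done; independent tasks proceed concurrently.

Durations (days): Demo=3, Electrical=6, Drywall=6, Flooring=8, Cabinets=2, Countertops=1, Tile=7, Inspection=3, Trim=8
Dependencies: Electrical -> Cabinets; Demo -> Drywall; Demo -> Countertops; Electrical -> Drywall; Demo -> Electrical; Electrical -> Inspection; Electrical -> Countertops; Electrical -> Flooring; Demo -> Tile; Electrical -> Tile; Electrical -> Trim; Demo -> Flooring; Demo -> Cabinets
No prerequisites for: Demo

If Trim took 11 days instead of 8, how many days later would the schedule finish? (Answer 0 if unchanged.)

As given, the longest chain is Demo→Electrical→Trim = 3+6+8 = 17, so the finish is 17 days.
Trim is on the critical path; changing it to 11 makes that path 20 days.
No other chain overtakes it, so the finish is 20 days.
Change in finish: 20 − 17 = +3 days.

3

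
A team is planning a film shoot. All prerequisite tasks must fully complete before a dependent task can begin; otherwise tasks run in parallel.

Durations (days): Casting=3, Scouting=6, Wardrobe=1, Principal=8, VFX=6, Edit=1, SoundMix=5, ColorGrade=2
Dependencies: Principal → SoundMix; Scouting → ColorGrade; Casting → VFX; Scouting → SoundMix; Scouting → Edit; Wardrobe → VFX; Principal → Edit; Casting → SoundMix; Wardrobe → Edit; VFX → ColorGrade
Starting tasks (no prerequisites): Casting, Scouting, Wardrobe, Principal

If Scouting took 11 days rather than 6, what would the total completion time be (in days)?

Baseline: Principal→SoundMix = 8+5 = 13 → 13 days.
Scouting has 2 days of float (longest path through it is 11).
New critical path: Scouting→SoundMix = 11+5 = 16 ⇒ 16 days.

16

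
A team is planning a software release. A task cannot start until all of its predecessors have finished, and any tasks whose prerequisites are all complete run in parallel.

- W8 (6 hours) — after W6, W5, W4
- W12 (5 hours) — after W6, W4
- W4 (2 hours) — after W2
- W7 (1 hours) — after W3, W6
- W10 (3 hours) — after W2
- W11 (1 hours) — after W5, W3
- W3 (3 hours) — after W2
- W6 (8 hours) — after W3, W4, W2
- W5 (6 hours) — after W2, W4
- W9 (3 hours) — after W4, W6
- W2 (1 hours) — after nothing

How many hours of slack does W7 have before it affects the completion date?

5

W2→W3→W6→W8 = 1+3+8+6 = 18 sets the makespan at 18 hours.
Longest path through W7: 13 hours (earliest finish 13, latest finish 18).
Slack of W7 = 17 − 12 = 5 hours.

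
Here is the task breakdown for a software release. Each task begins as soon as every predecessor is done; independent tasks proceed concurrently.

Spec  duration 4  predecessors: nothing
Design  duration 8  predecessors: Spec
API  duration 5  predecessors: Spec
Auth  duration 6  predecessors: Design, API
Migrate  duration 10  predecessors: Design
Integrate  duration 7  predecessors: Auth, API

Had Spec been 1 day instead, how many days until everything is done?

22

As given, the longest chain is Spec→Design→Auth→Integrate = 4+8+6+7 = 25, so the finish is 25 days.
Spec lies on that path, so at 1 day the path becomes 22 days.
No other chain overtakes it, so the finish is 22 days.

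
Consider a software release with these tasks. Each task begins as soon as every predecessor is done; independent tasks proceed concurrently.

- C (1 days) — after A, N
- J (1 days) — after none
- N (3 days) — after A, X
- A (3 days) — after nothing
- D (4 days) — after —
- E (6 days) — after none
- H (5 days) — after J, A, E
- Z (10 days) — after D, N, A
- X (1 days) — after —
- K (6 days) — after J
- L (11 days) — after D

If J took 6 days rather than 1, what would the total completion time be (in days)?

The binding path is A→N→Z = 3+3+10 = 16; finish at 16 days.
J has 9 days of float (longest path through it is 7).
The critical path is still A→N→Z; finish is now 16 days.

16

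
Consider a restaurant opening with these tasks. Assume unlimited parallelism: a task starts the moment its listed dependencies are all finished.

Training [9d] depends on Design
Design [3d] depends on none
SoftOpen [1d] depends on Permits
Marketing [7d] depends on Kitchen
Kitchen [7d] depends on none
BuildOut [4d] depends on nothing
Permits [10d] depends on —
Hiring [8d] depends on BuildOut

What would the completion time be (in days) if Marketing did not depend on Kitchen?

Original critical path: Kitchen→Marketing = 7+7 = 14 ⇒ 14 days.
Without Kitchen→Marketing, Marketing's earliest start moves from 7 to 0.
New critical path: Design→Training = 3+9 = 12 ⇒ 12 days.

12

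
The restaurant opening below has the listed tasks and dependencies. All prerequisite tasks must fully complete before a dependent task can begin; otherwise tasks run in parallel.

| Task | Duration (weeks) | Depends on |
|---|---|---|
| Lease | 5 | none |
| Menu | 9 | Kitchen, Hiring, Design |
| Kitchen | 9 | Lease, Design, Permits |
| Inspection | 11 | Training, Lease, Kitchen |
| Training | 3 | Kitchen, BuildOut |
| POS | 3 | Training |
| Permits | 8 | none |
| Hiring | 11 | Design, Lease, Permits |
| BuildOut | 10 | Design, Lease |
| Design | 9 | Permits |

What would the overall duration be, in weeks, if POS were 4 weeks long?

41

Critical path before the change: Permits→Design→BuildOut→Training→Inspection = 8+9+10+3+11 = 41 giving 41 weeks.
The longest path through POS is only 33 weeks, so POS has float 8.
That remains the longest chain; total 41 weeks.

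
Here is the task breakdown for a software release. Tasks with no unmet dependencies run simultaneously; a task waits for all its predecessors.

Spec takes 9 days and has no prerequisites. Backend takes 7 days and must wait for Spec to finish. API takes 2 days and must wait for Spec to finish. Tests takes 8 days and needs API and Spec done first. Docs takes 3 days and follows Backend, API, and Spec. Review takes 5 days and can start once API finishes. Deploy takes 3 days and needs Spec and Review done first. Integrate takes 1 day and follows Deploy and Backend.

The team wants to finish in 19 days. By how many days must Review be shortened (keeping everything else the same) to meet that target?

1

Current finish: 20 days; target: 19.
Review is on every critical path, so each day cut from Review cuts the finish by one (this holds down to a finish of 19).
Need 20 − 19 = 1 day off Review → Review becomes 4 days, finish becomes 19.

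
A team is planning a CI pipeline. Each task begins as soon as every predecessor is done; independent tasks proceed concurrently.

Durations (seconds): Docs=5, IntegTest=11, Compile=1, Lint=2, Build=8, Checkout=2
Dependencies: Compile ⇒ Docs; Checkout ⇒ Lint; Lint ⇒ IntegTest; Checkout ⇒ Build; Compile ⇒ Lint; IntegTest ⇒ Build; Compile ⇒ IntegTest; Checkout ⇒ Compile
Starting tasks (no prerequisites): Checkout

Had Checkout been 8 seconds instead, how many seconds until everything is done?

Actual critical path: Checkout→Compile→Lint→IntegTest→Build = 2+1+2+11+8 = 24 ⇒ 24 seconds.
Since Checkout is critical, the +6 change carries straight to that chain (now 30 seconds).
The critical path is still Checkout→Compile→Lint→IntegTest→Build; finish is now 30 seconds.

30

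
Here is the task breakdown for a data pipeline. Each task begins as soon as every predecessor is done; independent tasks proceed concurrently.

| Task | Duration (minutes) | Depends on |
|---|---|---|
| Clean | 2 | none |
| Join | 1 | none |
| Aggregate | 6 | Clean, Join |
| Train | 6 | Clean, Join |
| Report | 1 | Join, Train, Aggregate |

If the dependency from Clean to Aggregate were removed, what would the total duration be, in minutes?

9

Before: longest chain Clean→Aggregate→Report = 2+6+1 = 9, finish 9.
Without Clean→Aggregate, Aggregate's earliest start moves from 2 to 1.
After: Clean→Train→Report = 2+6+1 = 9 → 9 minutes.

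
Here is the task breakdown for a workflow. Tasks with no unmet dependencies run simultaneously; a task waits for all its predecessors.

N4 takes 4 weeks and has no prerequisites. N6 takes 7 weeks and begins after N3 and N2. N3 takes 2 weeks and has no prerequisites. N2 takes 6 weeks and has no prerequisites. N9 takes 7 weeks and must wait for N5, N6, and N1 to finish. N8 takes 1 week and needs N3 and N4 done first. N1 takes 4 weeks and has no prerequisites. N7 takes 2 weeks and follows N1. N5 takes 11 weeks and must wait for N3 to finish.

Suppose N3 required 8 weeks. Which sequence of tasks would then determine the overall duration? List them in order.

The binding path is N3→N5→N9 = 2+11+7 = 20; finish at 20 weeks.
N3 is on the critical path; changing it to 8 makes that path 26 weeks.
No other chain overtakes it, so the finish is 26 weeks.

N3, N5, N9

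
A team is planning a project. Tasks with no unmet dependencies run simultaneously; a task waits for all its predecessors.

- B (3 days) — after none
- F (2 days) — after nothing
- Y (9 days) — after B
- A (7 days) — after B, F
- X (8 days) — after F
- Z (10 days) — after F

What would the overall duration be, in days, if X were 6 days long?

Actual critical path: B→Y = 3+9 = 12 ⇒ 12 days.
The longest path through X is only 10 days, so X has float 2.
The critical path is still B→Y; finish is now 12 days.

12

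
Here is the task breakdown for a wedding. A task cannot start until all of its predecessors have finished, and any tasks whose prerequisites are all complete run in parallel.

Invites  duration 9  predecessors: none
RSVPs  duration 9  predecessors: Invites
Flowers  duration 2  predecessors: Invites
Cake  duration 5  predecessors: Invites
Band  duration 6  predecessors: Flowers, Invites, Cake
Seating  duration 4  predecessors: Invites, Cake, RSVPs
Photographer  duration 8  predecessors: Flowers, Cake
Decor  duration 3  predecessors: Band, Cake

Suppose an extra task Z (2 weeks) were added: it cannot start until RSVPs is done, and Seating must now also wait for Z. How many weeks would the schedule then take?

Originally the schedule takes 23 weeks.
With Z inserted, Seating now waits for max(Invites, Cake, RSVPs, Z).
New critical path: Invites→RSVPs→Z→Seating = 9+9+2+4 = 24 ⇒ 24 weeks.

24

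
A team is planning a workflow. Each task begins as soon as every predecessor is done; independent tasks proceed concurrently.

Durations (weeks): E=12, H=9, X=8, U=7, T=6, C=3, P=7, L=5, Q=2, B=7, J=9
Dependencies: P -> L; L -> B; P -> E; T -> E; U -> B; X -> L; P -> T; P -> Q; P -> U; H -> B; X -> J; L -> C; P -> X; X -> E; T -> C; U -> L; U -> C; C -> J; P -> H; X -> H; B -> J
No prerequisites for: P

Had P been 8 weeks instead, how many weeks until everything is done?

Actual critical path: P→X→H→B→J = 7+8+9+7+9 = 40 ⇒ 40 weeks.
P is on the critical path; changing it to 8 makes that path 41 weeks.
That remains the longest chain; total 41 weeks.

41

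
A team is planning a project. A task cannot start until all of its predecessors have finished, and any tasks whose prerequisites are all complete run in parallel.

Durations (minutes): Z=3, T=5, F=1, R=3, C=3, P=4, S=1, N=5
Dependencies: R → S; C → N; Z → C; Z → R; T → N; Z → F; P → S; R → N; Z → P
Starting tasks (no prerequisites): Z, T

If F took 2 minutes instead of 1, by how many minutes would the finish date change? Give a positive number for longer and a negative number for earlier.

The binding path is Z→R→N = 3+3+5 = 11; finish at 11 minutes.
The longest path through F is only 4 minutes, so F has float 7.
That remains the longest chain; total 11 minutes.
Change in finish: 11 − 11 = +0 minutes.

0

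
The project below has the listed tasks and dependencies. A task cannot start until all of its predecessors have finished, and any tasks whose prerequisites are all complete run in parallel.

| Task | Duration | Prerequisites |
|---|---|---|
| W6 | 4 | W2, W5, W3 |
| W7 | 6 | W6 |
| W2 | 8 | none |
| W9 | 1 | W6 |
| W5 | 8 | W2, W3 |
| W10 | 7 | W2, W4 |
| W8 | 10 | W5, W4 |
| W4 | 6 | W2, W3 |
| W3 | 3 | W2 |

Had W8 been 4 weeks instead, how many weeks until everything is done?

Actual critical path: W2→W3→W5→W8 = 8+3+8+10 = 29 ⇒ 29 weeks.
W8 lies on that path, so at 4 weeks the path becomes 23 weeks.
New critical path: W2→W3→W5→W6→W7 = 8+3+8+4+6 = 29 ⇒ 29 weeks.

29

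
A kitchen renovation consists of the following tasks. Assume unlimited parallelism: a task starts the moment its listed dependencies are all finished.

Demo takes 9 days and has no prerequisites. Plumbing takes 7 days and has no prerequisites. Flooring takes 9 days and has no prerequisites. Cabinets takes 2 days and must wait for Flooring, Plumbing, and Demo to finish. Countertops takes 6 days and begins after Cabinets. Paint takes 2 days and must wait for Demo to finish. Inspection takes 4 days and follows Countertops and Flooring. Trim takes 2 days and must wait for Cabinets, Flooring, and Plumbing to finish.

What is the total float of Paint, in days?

10

The longest chain is Demo→Cabinets→Countertops→Inspection = 9+2+6+4 = 21; overall finish 21 days.
The longest chain containing Paint totals 11 days.
Float = 21 − 11 = 10.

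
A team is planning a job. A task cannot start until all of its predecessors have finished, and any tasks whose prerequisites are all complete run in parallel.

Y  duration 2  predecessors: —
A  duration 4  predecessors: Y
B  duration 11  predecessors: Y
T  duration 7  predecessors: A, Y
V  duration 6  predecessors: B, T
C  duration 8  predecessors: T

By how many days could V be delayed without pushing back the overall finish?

Critical path: Y→A→T→C = 2+4+7+8 = 21, so the finish is 21 days.
The longest chain containing V totals 19 days.
So V can slip 21 − 19 = 2 days.

2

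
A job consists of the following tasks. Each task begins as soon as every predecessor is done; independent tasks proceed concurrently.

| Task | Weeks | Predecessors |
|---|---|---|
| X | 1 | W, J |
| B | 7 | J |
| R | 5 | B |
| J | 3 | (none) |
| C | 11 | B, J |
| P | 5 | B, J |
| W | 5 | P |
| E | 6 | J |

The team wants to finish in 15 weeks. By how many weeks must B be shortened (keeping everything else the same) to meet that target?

6

Current finish: 21 weeks; target: 15.
B is on every critical path, so each week cut from B cuts the finish by one (this holds down to a finish of 15).
Need 21 − 15 = 6 weeks off B → B becomes 1 week, finish becomes 15.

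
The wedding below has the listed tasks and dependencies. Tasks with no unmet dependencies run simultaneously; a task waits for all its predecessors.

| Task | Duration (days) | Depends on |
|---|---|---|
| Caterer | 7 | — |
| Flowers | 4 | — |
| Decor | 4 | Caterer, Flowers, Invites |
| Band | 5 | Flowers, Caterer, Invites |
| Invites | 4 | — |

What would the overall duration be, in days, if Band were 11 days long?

As given, the longest chain is Caterer→Band = 7+5 = 12, so the finish is 12 days.
Since Band is critical, the +6 change carries straight to that chain (now 18 days).
No other chain overtakes it, so the finish is 18 days.

18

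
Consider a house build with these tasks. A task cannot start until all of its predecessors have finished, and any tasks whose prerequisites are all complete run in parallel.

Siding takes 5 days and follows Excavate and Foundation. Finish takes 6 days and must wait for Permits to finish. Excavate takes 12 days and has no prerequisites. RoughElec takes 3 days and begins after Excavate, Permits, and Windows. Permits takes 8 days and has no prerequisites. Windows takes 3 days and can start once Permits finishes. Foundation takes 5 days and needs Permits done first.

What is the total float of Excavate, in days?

Critical path: Permits→Foundation→Siding = 8+5+5 = 18, so the finish is 18 days.
The longest chain containing Excavate totals 17 days.
Slack of Excavate = 1 − 0 = 1 day.

1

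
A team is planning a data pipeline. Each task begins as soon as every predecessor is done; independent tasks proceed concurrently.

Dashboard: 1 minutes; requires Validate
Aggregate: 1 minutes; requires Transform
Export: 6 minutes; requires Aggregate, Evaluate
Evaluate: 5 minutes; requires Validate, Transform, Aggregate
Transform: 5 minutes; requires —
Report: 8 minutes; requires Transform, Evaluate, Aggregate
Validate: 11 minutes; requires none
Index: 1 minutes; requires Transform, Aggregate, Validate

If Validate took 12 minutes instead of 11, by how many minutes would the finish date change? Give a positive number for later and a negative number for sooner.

As given, the longest chain is Validate→Evaluate→Report = 11+5+8 = 24, so the finish is 24 minutes.
Since Validate is critical, the +1 change carries straight to that chain (now 25 minutes).
No other chain overtakes it, so the finish is 25 minutes.
Change in finish: 25 − 24 = +1 minutes.

1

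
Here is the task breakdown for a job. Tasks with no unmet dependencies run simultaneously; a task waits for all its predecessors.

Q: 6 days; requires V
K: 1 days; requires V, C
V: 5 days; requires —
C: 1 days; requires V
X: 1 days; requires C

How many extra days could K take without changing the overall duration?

4

Critical path: V→Q = 5+6 = 11, so the finish is 11 days.
The longest chain containing K totals 7 days.
So K can slip 11 − 7 = 4 days.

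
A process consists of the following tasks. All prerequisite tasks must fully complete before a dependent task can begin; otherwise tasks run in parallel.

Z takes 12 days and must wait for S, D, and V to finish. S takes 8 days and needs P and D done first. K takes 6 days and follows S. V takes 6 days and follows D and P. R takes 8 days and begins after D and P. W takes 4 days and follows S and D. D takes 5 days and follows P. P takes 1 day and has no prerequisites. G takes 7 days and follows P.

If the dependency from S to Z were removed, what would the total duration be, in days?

24

Original critical path: P→D→S→Z = 1+5+8+12 = 26 ⇒ 26 days.
Without S→Z, Z's earliest start moves from 14 to 12.
New critical path: P→D→V→Z = 1+5+6+12 = 24 ⇒ 24 days.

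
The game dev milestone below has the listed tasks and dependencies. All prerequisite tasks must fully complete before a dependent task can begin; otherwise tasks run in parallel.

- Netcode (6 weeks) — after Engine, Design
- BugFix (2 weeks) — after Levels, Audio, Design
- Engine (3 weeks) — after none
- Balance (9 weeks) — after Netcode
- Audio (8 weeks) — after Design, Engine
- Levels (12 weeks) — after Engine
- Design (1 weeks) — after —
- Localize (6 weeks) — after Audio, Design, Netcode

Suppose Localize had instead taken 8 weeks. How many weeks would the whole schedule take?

19

Critical path before the change: Engine→Netcode→Balance = 3+6+9 = 18 giving 18 weeks.
The longest path through Localize is only 17 weeks, so Localize has float 1.
New critical path: Engine→Audio→Localize = 3+8+8 = 19 ⇒ 19 weeks.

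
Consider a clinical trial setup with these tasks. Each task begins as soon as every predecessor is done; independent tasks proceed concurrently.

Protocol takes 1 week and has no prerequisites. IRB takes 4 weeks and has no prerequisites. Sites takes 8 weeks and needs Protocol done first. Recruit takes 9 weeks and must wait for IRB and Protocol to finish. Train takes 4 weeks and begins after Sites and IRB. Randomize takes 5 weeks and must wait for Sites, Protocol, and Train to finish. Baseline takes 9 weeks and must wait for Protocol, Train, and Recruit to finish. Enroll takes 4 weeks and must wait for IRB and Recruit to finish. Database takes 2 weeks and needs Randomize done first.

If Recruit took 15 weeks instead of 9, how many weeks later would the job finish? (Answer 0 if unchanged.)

The binding path is IRB→Recruit→Baseline = 4+9+9 = 22; finish at 22 weeks.
Recruit lies on that path, so at 15 weeks the path becomes 28 weeks.
No other chain overtakes it, so the finish is 28 weeks.
Change in finish: 28 − 22 = +6 weeks.

6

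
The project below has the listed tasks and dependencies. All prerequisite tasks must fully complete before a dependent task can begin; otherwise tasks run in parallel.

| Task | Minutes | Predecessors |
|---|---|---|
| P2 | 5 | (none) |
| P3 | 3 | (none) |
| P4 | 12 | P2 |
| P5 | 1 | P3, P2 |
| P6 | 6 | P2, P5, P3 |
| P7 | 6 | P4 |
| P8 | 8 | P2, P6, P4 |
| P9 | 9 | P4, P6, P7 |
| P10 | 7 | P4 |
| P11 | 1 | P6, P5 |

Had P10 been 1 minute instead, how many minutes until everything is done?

32

Baseline: P2→P4→P7→P9 = 5+12+6+9 = 32 → 32 minutes.
The longest path through P10 is only 24 minutes, so P10 has float 8.
The critical path is still P2→P4→P7→P9; finish is now 32 minutes.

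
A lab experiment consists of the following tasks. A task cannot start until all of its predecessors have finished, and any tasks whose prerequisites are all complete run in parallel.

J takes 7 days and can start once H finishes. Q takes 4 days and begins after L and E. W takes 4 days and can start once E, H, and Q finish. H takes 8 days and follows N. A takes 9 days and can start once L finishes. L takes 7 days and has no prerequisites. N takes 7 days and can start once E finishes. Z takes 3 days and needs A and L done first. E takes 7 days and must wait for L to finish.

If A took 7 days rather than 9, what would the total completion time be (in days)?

36

Actual critical path: L→E→N→H→J = 7+7+7+8+7 = 36 ⇒ 36 days.
The longest path through A is only 19 days, so A has float 17.
The critical path is still L→E→N→H→J; finish is now 36 days.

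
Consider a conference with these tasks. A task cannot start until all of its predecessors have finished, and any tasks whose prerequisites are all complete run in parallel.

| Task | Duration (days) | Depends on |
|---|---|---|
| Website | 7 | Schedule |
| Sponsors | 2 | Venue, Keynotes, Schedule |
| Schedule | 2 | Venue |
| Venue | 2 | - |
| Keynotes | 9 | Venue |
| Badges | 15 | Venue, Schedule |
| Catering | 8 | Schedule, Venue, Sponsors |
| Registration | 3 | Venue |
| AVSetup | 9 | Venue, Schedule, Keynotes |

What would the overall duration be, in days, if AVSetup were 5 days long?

The binding path is Venue→Keynotes→Sponsors→Catering = 2+9+2+8 = 21; finish at 21 days.
AVSetup has 1 day of float (longest path through it is 20).
No other chain overtakes it, so the finish is 21 days.

21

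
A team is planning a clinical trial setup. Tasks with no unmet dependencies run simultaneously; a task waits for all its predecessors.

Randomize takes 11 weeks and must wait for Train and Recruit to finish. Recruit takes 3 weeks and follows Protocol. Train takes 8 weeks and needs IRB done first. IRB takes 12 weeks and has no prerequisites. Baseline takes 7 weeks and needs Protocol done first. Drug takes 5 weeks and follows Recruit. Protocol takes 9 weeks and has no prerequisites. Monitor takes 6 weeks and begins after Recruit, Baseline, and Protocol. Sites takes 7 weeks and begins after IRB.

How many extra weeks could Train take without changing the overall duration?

0

IRB→Train→Randomize = 12+8+11 = 31 sets the makespan at 31 weeks.
The longest chain containing Train totals 31 weeks.
Slack of Train = 12 − 12 = 0 weeks.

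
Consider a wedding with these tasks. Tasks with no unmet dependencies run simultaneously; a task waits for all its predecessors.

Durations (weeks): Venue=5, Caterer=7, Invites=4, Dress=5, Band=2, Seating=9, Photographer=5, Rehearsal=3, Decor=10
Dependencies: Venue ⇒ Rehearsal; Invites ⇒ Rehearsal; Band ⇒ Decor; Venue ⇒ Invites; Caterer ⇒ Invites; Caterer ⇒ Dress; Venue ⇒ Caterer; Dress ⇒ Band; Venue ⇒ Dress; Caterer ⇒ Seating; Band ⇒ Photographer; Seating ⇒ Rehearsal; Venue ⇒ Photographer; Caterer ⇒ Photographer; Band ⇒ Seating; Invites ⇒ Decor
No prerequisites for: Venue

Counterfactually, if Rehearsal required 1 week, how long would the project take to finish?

29

The binding path is Venue→Caterer→Dress→Band→Seating→Rehearsal = 5+7+5+2+9+3 = 31; finish at 31 weeks.
Rehearsal lies on that path, so at 1 week the path becomes 29 weeks.
No other chain overtakes it, so the finish is 29 weeks.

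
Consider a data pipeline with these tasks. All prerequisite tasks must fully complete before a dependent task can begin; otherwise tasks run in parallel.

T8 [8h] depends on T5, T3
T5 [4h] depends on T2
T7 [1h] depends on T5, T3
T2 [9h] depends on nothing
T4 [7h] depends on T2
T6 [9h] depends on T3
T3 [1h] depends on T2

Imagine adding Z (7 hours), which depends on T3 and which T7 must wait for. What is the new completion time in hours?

Originally the schedule takes 21 hours.
With Z inserted, T7 now waits for max(T5, T3, Z).
New critical path: T2→T5→T8 = 9+4+8 = 21 ⇒ 21 hours.

21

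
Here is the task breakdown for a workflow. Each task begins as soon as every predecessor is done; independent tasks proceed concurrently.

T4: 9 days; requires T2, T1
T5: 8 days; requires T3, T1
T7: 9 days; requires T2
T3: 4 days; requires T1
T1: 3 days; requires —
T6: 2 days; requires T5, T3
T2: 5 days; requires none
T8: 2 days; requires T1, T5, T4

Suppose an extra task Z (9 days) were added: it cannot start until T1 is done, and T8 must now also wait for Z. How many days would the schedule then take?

Originally the schedule takes 17 days.
With Z inserted, T8 now waits for max(T1, T5, T4, Z).
New critical path: T1→T3→T5→T6 = 3+4+8+2 = 17 ⇒ 17 days.

17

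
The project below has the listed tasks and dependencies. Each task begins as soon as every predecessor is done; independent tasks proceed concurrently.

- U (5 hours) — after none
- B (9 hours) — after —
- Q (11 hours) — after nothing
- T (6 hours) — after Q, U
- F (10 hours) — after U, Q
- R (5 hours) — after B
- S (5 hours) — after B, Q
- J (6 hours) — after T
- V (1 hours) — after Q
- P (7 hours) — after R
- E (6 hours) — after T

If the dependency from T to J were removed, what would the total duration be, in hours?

23

Original critical path: Q→T→J = 11+6+6 = 23 ⇒ 23 hours.
Without T→J, J's earliest start moves from 17 to 0.
After: Q→T→E = 11+6+6 = 23 → 23 hours.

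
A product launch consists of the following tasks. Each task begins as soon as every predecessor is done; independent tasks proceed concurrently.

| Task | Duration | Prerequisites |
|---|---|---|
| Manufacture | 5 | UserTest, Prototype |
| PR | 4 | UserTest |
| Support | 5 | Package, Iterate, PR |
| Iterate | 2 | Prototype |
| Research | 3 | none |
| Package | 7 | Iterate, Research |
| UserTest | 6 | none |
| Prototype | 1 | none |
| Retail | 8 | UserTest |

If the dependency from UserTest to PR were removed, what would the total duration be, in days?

Before: longest chain Research→Package→Support = 3+7+5 = 15, finish 15.
Without UserTest→PR, PR's earliest start moves from 6 to 0.
New critical path: Research→Package→Support = 3+7+5 = 15 ⇒ 15 days.

15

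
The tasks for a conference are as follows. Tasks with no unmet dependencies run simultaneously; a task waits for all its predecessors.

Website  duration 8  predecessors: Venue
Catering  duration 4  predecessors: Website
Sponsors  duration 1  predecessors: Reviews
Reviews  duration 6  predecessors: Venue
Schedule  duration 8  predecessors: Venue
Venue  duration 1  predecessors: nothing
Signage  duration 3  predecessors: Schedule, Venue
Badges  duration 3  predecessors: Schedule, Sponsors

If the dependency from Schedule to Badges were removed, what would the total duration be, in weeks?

Before: longest chain Venue→Website→Catering = 1+8+4 = 13, finish 13.
Without Schedule→Badges, Badges's earliest start moves from 9 to 8.
After: Venue→Website→Catering = 1+8+4 = 13 → 13 weeks.

13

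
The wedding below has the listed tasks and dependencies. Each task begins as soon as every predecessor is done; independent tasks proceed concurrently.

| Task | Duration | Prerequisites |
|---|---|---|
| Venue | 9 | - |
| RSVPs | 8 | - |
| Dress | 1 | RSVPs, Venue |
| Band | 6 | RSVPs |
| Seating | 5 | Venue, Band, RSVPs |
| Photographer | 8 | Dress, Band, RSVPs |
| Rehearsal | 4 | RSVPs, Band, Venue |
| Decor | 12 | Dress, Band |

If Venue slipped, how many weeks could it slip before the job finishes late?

4

RSVPs→Band→Decor = 8+6+12 = 26 sets the makespan at 26 weeks.
The longest chain containing Venue totals 22 weeks.
So Venue can slip 13 − 9 = 4 weeks.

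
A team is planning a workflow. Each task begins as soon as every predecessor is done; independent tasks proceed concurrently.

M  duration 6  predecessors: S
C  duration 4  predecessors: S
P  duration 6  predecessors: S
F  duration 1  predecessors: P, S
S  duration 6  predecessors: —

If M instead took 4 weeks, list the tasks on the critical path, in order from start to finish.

S, P, F

The binding path is S→P→F = 6+6+1 = 13; finish at 13 weeks.
M has 1 week of float (longest path through it is 12).
No other chain overtakes it, so the finish is 13 weeks.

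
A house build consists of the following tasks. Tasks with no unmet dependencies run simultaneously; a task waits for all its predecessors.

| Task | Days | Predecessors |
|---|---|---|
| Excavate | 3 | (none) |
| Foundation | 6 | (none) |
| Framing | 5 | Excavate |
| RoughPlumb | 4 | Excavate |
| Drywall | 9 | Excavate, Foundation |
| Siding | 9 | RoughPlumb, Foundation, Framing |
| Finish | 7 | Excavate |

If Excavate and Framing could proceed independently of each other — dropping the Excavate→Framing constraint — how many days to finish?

Before: longest chain Excavate→Framing→Siding = 3+5+9 = 17, finish 17.
Without Excavate→Framing, Framing's earliest start moves from 3 to 0.
The longest chain is now Excavate→RoughPlumb→Siding = 3+4+9 = 16, so the job takes 16 days.

16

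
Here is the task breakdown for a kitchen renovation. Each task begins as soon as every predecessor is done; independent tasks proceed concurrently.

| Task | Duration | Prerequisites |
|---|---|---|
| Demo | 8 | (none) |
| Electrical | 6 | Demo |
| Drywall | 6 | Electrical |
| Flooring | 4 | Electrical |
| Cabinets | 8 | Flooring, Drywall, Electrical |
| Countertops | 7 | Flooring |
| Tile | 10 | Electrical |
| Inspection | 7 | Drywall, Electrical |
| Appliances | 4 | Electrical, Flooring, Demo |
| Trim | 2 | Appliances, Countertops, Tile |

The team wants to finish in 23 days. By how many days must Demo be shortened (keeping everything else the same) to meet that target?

5

Current finish: 28 days; target: 23.
Demo is on every critical path, so each day cut from Demo cuts the finish by one (this holds down to a finish of 21).
Need 28 − 23 = 5 days off Demo → Demo becomes 3 days, finish becomes 23.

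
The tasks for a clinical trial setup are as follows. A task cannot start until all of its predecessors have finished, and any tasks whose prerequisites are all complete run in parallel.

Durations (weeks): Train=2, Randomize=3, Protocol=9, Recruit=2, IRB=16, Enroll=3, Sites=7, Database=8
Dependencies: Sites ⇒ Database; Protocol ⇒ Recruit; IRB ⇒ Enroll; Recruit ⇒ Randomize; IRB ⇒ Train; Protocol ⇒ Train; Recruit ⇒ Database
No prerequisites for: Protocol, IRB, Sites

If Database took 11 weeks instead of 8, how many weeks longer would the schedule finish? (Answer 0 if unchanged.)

Actual critical path: Protocol→Recruit→Database = 9+2+8 = 19 ⇒ 19 weeks.
Since Database is critical, the +3 change carries straight to that chain (now 22 weeks).
That remains the longest chain; total 22 weeks.
Change in finish: 22 − 19 = +3 weeks.

3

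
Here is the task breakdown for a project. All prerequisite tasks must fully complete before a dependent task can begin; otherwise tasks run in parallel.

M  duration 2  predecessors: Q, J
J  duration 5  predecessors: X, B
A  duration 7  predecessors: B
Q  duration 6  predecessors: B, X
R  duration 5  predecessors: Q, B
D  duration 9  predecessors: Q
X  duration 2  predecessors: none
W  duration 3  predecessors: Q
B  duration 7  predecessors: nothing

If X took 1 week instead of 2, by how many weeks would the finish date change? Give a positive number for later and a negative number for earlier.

As given, the longest chain is B→Q→D = 7+6+9 = 22, so the finish is 22 weeks.
X has 5 weeks of float (longest path through it is 17).
No other chain overtakes it, so the finish is 22 weeks.
Change in finish: 22 − 22 = +0 weeks.

0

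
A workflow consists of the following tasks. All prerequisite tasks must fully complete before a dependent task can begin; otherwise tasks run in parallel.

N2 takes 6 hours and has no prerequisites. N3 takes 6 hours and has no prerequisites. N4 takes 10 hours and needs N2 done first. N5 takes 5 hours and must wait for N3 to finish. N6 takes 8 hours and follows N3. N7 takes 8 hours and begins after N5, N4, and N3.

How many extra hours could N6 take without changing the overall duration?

10

N2→N4→N7 = 6+10+8 = 24 sets the makespan at 24 hours.
N6 finishes as early as 14 and must finish by 24.
Float = 24 − 14 = 10.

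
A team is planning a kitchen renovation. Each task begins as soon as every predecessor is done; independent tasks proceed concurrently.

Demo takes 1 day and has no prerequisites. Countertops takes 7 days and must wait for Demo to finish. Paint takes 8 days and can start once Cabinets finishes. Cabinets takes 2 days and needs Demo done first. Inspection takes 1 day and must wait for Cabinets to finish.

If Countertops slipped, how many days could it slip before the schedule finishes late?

Critical path: Demo→Cabinets→Paint = 1+2+8 = 11, so the finish is 11 days.
The longest chain containing Countertops totals 8 days.
So Countertops can slip 11 − 8 = 3 days.

3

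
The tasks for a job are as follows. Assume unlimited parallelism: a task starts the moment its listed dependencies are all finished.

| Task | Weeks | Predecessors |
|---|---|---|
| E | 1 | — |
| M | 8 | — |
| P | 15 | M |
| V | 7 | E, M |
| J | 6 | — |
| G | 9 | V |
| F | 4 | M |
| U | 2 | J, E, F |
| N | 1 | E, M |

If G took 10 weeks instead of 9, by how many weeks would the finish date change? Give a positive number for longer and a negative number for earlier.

1

As given, the longest chain is M→V→G = 8+7+9 = 24, so the finish is 24 weeks.
G is on the critical path; changing it to 10 makes that path 25 weeks.
No other chain overtakes it, so the finish is 25 weeks.
Change in finish: 25 − 24 = +1 weeks.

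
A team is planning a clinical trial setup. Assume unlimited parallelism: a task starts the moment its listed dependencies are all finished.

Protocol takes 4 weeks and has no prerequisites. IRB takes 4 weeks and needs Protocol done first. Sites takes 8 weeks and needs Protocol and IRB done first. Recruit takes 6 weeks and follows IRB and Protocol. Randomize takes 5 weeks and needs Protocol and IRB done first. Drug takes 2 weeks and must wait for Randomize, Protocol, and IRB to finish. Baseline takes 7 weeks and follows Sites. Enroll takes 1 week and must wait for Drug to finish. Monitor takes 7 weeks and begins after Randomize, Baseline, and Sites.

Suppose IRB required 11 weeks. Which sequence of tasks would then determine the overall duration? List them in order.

Protocol, IRB, Sites, Baseline, Monitor

The binding path is Protocol→IRB→Sites→Baseline→Monitor = 4+4+8+7+7 = 30; finish at 30 weeks.
IRB is on the critical path; changing it to 11 makes that path 37 weeks.
The critical path is still Protocol→IRB→Sites→Baseline→Monitor; finish is now 37 weeks.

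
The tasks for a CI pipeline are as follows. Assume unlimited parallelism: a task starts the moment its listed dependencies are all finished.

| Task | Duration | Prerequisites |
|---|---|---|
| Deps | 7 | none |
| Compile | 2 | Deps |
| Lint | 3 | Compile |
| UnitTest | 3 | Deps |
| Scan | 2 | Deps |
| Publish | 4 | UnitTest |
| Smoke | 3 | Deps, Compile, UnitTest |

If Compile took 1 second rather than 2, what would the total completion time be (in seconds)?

The binding path is Deps→UnitTest→Publish = 7+3+4 = 14; finish at 14 seconds.
The longest path through Compile is only 12 seconds, so Compile has float 2.
The critical path is still Deps→UnitTest→Publish; finish is now 14 seconds.

14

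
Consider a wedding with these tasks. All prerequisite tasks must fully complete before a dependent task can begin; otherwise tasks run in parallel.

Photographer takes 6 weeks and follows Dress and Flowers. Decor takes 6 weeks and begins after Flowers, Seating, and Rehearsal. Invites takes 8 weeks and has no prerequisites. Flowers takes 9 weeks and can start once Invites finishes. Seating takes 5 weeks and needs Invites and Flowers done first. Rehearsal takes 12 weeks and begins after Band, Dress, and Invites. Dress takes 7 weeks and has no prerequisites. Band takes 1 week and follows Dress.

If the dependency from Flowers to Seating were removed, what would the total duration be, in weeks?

Original critical path: Invites→Flowers→Seating→Decor = 8+9+5+6 = 28 ⇒ 28 weeks.
Without Flowers→Seating, Seating's earliest start moves from 17 to 8.
The longest chain is now Invites→Rehearsal→Decor = 8+12+6 = 26, so the project takes 26 weeks.

26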